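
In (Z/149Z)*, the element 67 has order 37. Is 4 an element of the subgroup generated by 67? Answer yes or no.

4 ∈ ⟨67⟩ iff 4^37 ≡ 1 (mod 149), since |⟨67⟩| = 37.
4^37 mod 149 = 148.
Since 148 ≠ 1, 4 does not lie in the subgroup.

no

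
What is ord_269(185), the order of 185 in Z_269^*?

The order of 185 must divide p − 1 = 268 = 2^2 · 67.
Divisors: 1, 2, 4, 67, 134, 268.
Check each in increasing order: 185^1 ≡ 185;  185^2 ≡ 62;  185^4 ≡ 78;  185^67 ≡ 1.
Smallest exponent giving 1 is 67.

67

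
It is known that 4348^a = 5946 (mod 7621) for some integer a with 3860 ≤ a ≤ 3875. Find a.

Compute 4348^3860 mod 7621 = 540, then multiply by 4348 repeatedly:
  4348^3860=540  4348^3861=652  4348^3862=7505  4348^3863=6239  4348^3864=4033
  4348^3865=7184  4348^3866=5174  4348^3867=6981  4348^3868=6566  4348^3869=702
  4348^3870=3896  4348^3871=5946
Found 5946 at exponent 3871.

3871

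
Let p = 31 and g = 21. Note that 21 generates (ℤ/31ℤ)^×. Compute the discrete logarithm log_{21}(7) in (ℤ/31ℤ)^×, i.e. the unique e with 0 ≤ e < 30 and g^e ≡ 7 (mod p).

Successive powers of 21 modulo 31:
  21^0=1  21^1=21  21^2=7
So 21^2 ≡ 7 (mod 31), giving e = 2.

2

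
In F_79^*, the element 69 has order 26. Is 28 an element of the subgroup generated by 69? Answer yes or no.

no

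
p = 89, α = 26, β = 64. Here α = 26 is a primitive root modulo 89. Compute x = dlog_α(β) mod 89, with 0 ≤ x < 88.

16

Successive powers of 26 modulo 89:
  26^0=1  26^1=26  26^2=53  26^3=43  26^4=50  26^5=54
  26^6=69  26^7=14  26^8=8  26^9=30  26^10=68  26^11=77
  26^12=44  26^13=76  26^14=18  26^15=23  26^16=64
So 26^16 ≡ 64 (mod 89), giving x = 16.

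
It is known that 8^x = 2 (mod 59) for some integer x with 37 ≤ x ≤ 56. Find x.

39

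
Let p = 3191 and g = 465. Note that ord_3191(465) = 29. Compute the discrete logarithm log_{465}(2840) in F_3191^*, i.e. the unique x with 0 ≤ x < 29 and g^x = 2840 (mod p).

24

Successive powers of 465 modulo 3191:
  465^0=1  465^1=465  465^2=2428  465^3=2597  465^4=1407  465^5=100
  465^6=1826  465^7=284  465^8=1229  465^9=296  465^10=427  465^11=713
  465^12=2872  465^13=1642  465^14=881  465^15=1217  465^16=1098  465^17=10
  465^18=1459  465^19=1943  465^20=442  465^21=1306  465^22=1000  465^23=2305
  465^24=2840
So 465^24 ≡ 2840 (mod 3191), giving x = 24.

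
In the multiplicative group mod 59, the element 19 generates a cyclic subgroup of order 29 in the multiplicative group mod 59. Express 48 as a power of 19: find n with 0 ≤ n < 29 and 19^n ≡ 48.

Successive powers of 19 modulo 59:
  19^0=1  19^1=19  19^2=7  19^3=15  19^4=49  19^5=46
  19^6=48
So 19^6 ≡ 48 (mod 59), giving n = 6.

6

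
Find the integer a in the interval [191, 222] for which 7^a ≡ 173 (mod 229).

Compute 7^191 mod 229 = 29, then multiply by 7 repeatedly:
  7^191=29  7^192=203  7^193=47  7^194=100  7^195=13
  7^196=91  7^197=179  7^198=108  7^199=69  7^200=25
  7^201=175  7^202=80  7^203=102  7^204=27  7^205=189
  7^206=178  7^207=101  7^208=20  7^209=140  7^210=64
  7^211=219  7^212=159  7^213=197  7^214=5  7^215=35
  7^216=16  7^217=112  7^218=97  7^219=221  7^220=173
Found 173 at exponent 220.

220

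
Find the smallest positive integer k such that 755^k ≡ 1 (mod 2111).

2110

The order of 755 must divide p − 1 = 2110 = 2 · 5 · 211.
Divisors: 1, 2, 5, 10, 211, 422, 1055, 2110.
Check each in increasing order: 755^1 ≡ 755;  755^2 ≡ 55;  755^5 ≡ 1884;  755^10 ≡ 865;  755^211 ≡ 2036;  755^422 ≡ 1403;  755^1055 ≡ 2110;  755^2110 ≡ 1.
Smallest exponent giving 1 is 2110.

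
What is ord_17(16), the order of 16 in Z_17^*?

2

The order of 16 must divide p − 1 = 16 = 2^4.
Divisors: 1, 2, 4, 8, 16.
Check each in increasing order: 16^1 ≡ 16;  16^2 ≡ 1.
Smallest exponent giving 1 is 2.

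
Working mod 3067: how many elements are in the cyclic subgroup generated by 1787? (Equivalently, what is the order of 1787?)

The order of 1787 must divide p − 1 = 3066 = 2 · 3 · 7 · 73.
Divisors: 1, 2, 3, 6, 7, 14, 21, 42, 73, 146, 219, 438, 511, 1022, 1533, 3066.
Check each in increasing order: 1787^1 ≡ 1787;  1787^2 ≡ 622;  1787^3 ≡ 1260;  1787^6 ≡ 1961;  1787^7 ≡ 1793;  1787^14 ≡ 633;  1787^21 ≡ 179;  1787^42 ≡ 1371;  1787^73 ≡ 2589;  1787^146 ≡ 1526;  1787^219 ≡ 518;  1787^438 ≡ 1495;  1787^511 ≡ 1.
Smallest exponent giving 1 is 511.

511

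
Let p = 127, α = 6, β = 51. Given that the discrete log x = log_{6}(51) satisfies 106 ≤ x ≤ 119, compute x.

Compute 6^106 mod 127 = 120, then multiply by 6 repeatedly:
  6^106=120  6^107=85  6^108=2  6^109=12  6^110=72
  6^111=51
Found 51 at exponent 111.

111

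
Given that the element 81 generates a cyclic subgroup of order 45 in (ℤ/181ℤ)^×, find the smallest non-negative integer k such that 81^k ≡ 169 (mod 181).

Baby-step giant-step with m = ceil(sqrt(45)) = 7.
Baby table (81^j mod 181 for j=0..6):
  0:1  1:81  2:45  3:25  4:34  5:39  6:82
Giant step factor: 81^(-7) ≡ 102 (mod 181).
Scan 169·102^i mod 181 for i = 0, 1, …:
  i=0: 169   i=1: 43   i=2: 42   i=3: 121
  i=4: 34
Match at i=4, j=4: k = 4·7 + 4 = 32.

32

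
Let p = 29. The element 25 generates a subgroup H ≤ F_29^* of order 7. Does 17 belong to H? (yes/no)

no

⟨25⟩ has order 7; its elements mod 29 are {1, 7, 16, 20, 23, 24, 25}.
17 is not in this set.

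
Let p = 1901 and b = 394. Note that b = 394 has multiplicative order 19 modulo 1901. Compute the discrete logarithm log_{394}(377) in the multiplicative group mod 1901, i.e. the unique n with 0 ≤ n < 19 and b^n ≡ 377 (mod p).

Successive powers of 394 modulo 1901:
  394^0=1  394^1=394  394^2=1255  394^3=210  394^4=997  394^5=1212
  394^6=377
So 394^6 ≡ 377 (mod 1901), giving n = 6.

6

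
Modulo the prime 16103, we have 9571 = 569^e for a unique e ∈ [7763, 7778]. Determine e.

Compute 569^7763 mod 16103 = 12071, then multiply by 569 repeatedly:
  569^7763=12071  569^7764=8521  569^7765=1446  569^7766=1521  569^7767=11990
  569^7768=10741  569^7769=8592  569^7770=9639  569^7771=9571
Found 9571 at exponent 7771.

7771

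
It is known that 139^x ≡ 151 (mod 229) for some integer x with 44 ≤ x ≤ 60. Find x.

52

Compute 139^44 mod 229 = 173, then multiply by 139 repeatedly:
  139^44=173  139^45=2  139^46=49  139^47=170  139^48=43
  139^49=23  139^50=220  139^51=123  139^52=151
Found 151 at exponent 52.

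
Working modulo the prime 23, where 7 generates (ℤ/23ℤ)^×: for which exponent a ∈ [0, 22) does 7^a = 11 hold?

19

Successive powers of 7 modulo 23:
  7^0=1  7^1=7  7^2=3  7^3=21  7^4=9  7^5=17
  7^6=4  7^7=5  7^8=12  7^9=15  7^10=13  7^11=22
  7^12=16  7^13=20  7^14=2  7^15=14  7^16=6  7^17=19
  7^18=18  7^19=11
So 7^19 ≡ 11 (mod 23), giving a = 19.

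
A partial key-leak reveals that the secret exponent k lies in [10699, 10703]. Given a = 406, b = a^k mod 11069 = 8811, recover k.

10703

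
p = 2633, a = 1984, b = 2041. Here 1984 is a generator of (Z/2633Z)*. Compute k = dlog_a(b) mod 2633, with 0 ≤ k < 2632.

Baby-step giant-step with m = ceil(sqrt(2632)) = 52.
Baby table (1984^j mod 2633 for j=0..51):
  0:1  1:1984  2:2554  3:1244  4:975  5:1778  6:1965  7:1720
  8:112  9:1036  10:1684  11:2412  12:1247  13:1661  14:1541  15:431
  16:2012  17:180  18:1665  19:1578  20:115  21:1722  22:1447  23:878
  24:1539  25:1729  26:2170  27:325  28:2348  29:655  30:1451  31:915
  32:1223  33:1439  34:804  35:2171  36:2309  37:2269  38:1899  39:2426
  40:60  41:555  42:526  43:916  44:574  45:1360  46:2048  47:513
  48:1454  49:1601  50:986  51:2538
Giant step factor: 1984^(-52) ≡ 2227 (mod 2633).
Scan 2041·2227^i mod 2633 for i = 0, 1, …:
  i=0: 2041   i=1: 749   i=2: 1334   i=3: 794
  i=4: 1495   i=5: 1253   i=6: 2084   i=7: 1722
Match at i=7, j=21: k = 7·52 + 21 = 385.

385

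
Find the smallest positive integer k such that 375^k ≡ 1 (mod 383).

382

The order of 375 must divide p − 1 = 382 = 2 · 191.
Divisors: 1, 2, 191, 382.
Check each in increasing order: 375^1 ≡ 375;  375^2 ≡ 64;  375^191 ≡ 382;  375^382 ≡ 1.
Smallest exponent giving 1 is 382.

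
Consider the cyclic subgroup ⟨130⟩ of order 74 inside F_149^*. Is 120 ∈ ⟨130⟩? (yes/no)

yes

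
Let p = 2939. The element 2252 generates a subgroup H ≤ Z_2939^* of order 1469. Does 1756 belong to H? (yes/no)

no

1756 ∈ ⟨2252⟩ iff 1756^1469 ≡ 1 (mod 2939), since |⟨2252⟩| = 1469.
1756^1469 mod 2939 = 2938.
Since 2938 ≠ 1, 1756 does not lie in the subgroup.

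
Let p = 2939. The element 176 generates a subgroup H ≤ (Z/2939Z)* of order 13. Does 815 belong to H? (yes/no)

815 ∈ ⟨176⟩ iff 815^13 ≡ 1 (mod 2939), since |⟨176⟩| = 13.
815^13 mod 2939 = 258.
Since 258 ≠ 1, 815 does not lie in the subgroup.

no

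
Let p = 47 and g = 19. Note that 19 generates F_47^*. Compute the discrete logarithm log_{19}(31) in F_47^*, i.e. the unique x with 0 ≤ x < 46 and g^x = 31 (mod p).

Baby-step giant-step with m = ceil(sqrt(46)) = 7.
Baby table (19^j mod 47 for j=0..6):
  0:1  1:19  2:32  3:44  4:37  5:45  6:9
Giant step factor: 19^(-7) ≡ 11 (mod 47).
Scan 31·11^i mod 47 for i = 0, 1, …:
  i=0: 31   i=1: 12   i=2: 38   i=3: 42
  i=4: 39   i=5: 6   i=6: 19
Match at i=6, j=1: x = 6·7 + 1 = 43.

43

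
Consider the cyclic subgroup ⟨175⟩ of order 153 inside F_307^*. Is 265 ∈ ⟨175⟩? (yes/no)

no

265 ∈ ⟨175⟩ iff 265^153 ≡ 1 (mod 307), since |⟨175⟩| = 153.
265^153 mod 307 = 306.
Since 306 ≠ 1, 265 does not lie in the subgroup.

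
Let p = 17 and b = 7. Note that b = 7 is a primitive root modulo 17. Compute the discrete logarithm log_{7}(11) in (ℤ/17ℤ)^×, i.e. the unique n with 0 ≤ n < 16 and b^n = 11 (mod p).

5

Successive powers of 7 modulo 17:
  7^0=1  7^1=7  7^2=15  7^3=3  7^4=4  7^5=11
So 7^5 ≡ 11 (mod 17), giving n = 5.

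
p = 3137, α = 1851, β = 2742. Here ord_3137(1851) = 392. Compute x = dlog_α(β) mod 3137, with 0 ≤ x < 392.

Baby-step giant-step with m = ceil(sqrt(392)) = 20.
Baby table (1851^j mod 3137 for j=0..19):
  0:1  1:1851  2:597  3:823  4:1928  5:1959  6:2874  7:2559
  8:2976  9:4  10:1130  11:2388  12:155  13:1438  14:1562  15:2085
  16:825  17:2493  18:16  19:1383
Giant step factor: 1851^(-20) ≡ 89 (mod 3137).
Scan 2742·89^i mod 3137 for i = 0, 1, …:
  i=0: 2742   i=1: 2489   i=2: 1931   i=3: 2461
  i=4: 2576   i=5: 263   i=6: 1448   i=7: 255
  i=8: 736   i=9: 2764     …   i=14: 2615
  i=15: 597
Match at i=15, j=2: x = 15·20 + 2 = 302.

302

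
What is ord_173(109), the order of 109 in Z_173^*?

The order of 109 must divide p − 1 = 172 = 2^2 · 43.
Divisors: 1, 2, 4, 43, 86, 172.
Check each in increasing order: 109^1 ≡ 109;  109^2 ≡ 117;  109^4 ≡ 22;  109^43 ≡ 1.
Smallest exponent giving 1 is 43.

43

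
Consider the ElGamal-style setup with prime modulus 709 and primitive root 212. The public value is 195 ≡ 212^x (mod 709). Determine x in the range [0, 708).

Baby-step giant-step with m = ceil(sqrt(708)) = 27.
Baby table (212^j mod 709 for j=0..26):
  0:1  1:212  2:277  3:586  4:157  5:670  6:240  7:541
  8:543  9:258  10:103  11:566  12:171  13:93  14:573  15:237
  16:614  17:421  18:627  19:341  20:683  21:160  22:597  23:362
  24:172  25:305  26:141
Giant step factor: 212^(-27) ≡ 255 (mod 709).
Scan 195·255^i mod 709 for i = 0, 1, …:
  i=0: 195   i=1: 95   i=2: 119   i=3: 567
  i=4: 658   i=5: 466   i=6: 427   i=7: 408
  i=8: 526   i=9: 129     …   i=13: 588
  i=14: 341
Match at i=14, j=19: x = 14·27 + 19 = 397.

397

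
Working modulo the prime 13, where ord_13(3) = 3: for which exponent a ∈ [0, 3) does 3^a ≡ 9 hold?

Successive powers of 3 modulo 13:
  3^0=1  3^1=3  3^2=9
So 3^2 ≡ 9 (mod 13), giving a = 2.

2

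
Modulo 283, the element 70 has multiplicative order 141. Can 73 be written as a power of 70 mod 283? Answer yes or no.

73 ∈ ⟨70⟩ iff 73^141 ≡ 1 (mod 283), since |⟨70⟩| = 141.
73^141 mod 283 = 1.
Since 1 = 1, 73 lies in the subgroup.

yes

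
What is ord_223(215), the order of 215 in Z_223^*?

The order of 215 must divide p − 1 = 222 = 2 · 3 · 37.
Divisors: 1, 2, 3, 6, 37, 74, 111, 222.
Check each in increasing order: 215^1 ≡ 215;  215^2 ≡ 64;  215^3 ≡ 157;  215^6 ≡ 119;  215^37 ≡ 222;  215^74 ≡ 1.
Smallest exponent giving 1 is 74.

74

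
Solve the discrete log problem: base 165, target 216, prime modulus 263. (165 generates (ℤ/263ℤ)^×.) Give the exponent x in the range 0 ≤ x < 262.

Baby-step giant-step with m = ceil(sqrt(262)) = 17.
Baby table (165^j mod 263 for j=0..16):
  0:1  1:165  2:136  3:85  4:86  5:251  6:124  7:209
  8:32  9:20  10:144  11:90  12:122  13:142  14:23  15:113
  16:235
Giant step factor: 165^(-17) ≡ 30 (mod 263).
Scan 216·30^i mod 263 for i = 0, 1, …:
  i=0: 216   i=1: 168   i=2: 43   i=3: 238
  i=4: 39   i=5: 118   i=6: 121   i=7: 211
  i=8: 18   i=9: 14     …   i=13: 229
  i=14: 32
Match at i=14, j=8: x = 14·17 + 8 = 246.

246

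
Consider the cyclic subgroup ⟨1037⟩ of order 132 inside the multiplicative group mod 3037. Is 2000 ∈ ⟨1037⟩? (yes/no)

yes

2000 ∈ ⟨1037⟩ iff 2000^132 ≡ 1 (mod 3037), since |⟨1037⟩| = 132.
2000^132 mod 3037 = 1.
Since 1 = 1, 2000 lies in the subgroup.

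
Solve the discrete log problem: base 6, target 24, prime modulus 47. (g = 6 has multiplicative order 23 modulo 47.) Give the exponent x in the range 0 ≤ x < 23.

8

Successive powers of 6 modulo 47:
  6^0=1  6^1=6  6^2=36  6^3=28  6^4=27  6^5=21
  6^6=32  6^7=4  6^8=24
So 6^8 ≡ 24 (mod 47), giving x = 8.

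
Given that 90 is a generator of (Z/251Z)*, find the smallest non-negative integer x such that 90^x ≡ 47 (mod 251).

Baby-step giant-step with m = ceil(sqrt(250)) = 16.
Baby table (90^j mod 251 for j=0..15):
  0:1  1:90  2:68  3:96  4:106  5:2  6:180  7:136
  8:192  9:212  10:4  11:109  12:21  13:133  14:173  15:8
Giant step factor: 90^(-16) ≡ 38 (mod 251).
Scan 47·38^i mod 251 for i = 0, 1, …:
  i=0: 47   i=1: 29   i=2: 98   i=3: 210
  i=4: 199   i=5: 32   i=6: 212
Match at i=6, j=9: x = 6·16 + 9 = 105.

105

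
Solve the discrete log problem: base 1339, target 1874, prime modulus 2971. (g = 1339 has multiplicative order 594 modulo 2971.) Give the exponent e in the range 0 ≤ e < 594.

364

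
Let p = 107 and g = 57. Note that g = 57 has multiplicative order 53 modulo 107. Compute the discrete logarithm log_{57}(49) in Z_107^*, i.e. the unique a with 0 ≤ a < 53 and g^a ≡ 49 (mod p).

Baby-step giant-step with m = ceil(sqrt(53)) = 8.
Baby table (57^j mod 107 for j=0..7):
  0:1  1:57  2:39  3:83  4:23  5:27  6:41  7:90
Giant step factor: 57^(-8) ≡ 89 (mod 107).
Scan 49·89^i mod 107 for i = 0, 1, …:
  i=0: 49   i=1: 81   i=2: 40   i=3: 29
  i=4: 13   i=5: 87   i=6: 39
Match at i=6, j=2: a = 6·8 + 2 = 50.

50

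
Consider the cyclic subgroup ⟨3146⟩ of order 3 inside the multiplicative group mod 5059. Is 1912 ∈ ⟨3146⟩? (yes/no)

1912 ∈ ⟨3146⟩ iff 1912^3 ≡ 1 (mod 5059), since |⟨3146⟩| = 3.
1912^3 mod 5059 = 1.
Since 1 = 1, 1912 lies in the subgroup.

yes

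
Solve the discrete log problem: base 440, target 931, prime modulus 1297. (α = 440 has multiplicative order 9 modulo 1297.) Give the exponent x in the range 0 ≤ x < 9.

3

Successive powers of 440 modulo 1297:
  440^0=1  440^1=440  440^2=347  440^3=931
So 440^3 ≡ 931 (mod 1297), giving x = 3.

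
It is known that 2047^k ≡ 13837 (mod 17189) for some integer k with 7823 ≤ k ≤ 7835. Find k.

Compute 2047^7823 mod 17189 = 15298, then multiply by 2047 repeatedly:
  2047^7823=15298  2047^7824=13837
Found 13837 at exponent 7824.

7824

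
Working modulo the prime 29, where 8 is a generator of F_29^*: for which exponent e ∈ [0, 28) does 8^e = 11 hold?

Successive powers of 8 modulo 29:
  8^0=1  8^1=8  8^2=6  8^3=19  8^4=7  8^5=27
  8^6=13  8^7=17  8^8=20  8^9=15  8^10=4  8^11=3
  8^12=24  8^13=18  8^14=28  8^15=21  8^16=23  8^17=10
  8^18=22  8^19=2  8^20=16  8^21=12  8^22=9  8^23=14
  8^24=25  8^25=26  8^26=5  8^27=11
So 8^27 ≡ 11 (mod 29), giving e = 27.

27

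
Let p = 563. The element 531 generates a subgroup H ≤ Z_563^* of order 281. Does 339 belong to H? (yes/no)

339 ∈ ⟨531⟩ iff 339^281 ≡ 1 (mod 563), since |⟨531⟩| = 281.
339^281 mod 563 = 1.
Since 1 = 1, 339 lies in the subgroup.

yes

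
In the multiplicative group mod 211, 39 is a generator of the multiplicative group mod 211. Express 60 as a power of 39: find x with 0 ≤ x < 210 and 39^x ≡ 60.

111

Baby-step giant-step with m = ceil(sqrt(210)) = 15.
Baby table (39^j mod 211 for j=0..14):
  0:1  1:39  2:44  3:28  4:37  5:177  6:151  7:192
  8:103  9:8  10:101  11:141  12:13  13:85  14:150
Giant step factor: 39^(-15) ≡ 40 (mod 211).
Scan 60·40^i mod 211 for i = 0, 1, …:
  i=0: 60   i=1: 79   i=2: 206   i=3: 11
  i=4: 18   i=5: 87   i=6: 104   i=7: 151
Match at i=7, j=6: x = 7·15 + 6 = 111.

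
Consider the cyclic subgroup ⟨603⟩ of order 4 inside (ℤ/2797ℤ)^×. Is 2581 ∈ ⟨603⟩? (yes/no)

no

⟨603⟩ has order 4; its elements mod 2797 are {1, 603, 2194, 2796}.
2581 is not in this set.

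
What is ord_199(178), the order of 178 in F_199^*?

9

The order of 178 must divide p − 1 = 198 = 2 · 3^2 · 11.
Divisors: 1, 2, 3, 6, 9, 11, 18, 22, 33, 66, 99, 198.
Check each in increasing order: 178^1 ≡ 178;  178^2 ≡ 43;  178^3 ≡ 92;  178^6 ≡ 106;  178^9 ≡ 1.
Smallest exponent giving 1 is 9.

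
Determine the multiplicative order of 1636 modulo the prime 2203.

2202

The order of 1636 must divide p − 1 = 2202 = 2 · 3 · 367.
Divisors: 1, 2, 3, 6, 367, 734, 1101, 2202.
Check each in increasing order: 1636^1 ≡ 1636;  1636^2 ≡ 2054;  1636^3 ≡ 769;  1636^6 ≡ 957;  1636^367 ≡ 286;  1636^734 ≡ 285;  1636^1101 ≡ 2202;  1636^2202 ≡ 1.
Smallest exponent giving 1 is 2202.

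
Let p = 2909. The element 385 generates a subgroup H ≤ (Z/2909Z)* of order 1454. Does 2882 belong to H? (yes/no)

2882 ∈ ⟨385⟩ iff 2882^1454 ≡ 1 (mod 2909), since |⟨385⟩| = 1454.
2882^1454 mod 2909 = 2908.
Since 2908 ≠ 1, 2882 does not lie in the subgroup.

no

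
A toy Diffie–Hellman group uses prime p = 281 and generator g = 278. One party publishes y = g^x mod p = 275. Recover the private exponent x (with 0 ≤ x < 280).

205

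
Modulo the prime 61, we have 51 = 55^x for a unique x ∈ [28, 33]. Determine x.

Compute 55^28 mod 61 = 22, then multiply by 55 repeatedly:
  55^28=22  55^29=51
Found 51 at exponent 29.

29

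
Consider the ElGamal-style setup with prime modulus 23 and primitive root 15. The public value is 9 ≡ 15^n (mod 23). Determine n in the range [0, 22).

Successive powers of 15 modulo 23:
  15^0=1  15^1=15  15^2=18  15^3=17  15^4=2  15^5=7
  15^6=13  15^7=11  15^8=4  15^9=14  15^10=3  15^11=22
  15^12=8  15^13=5  15^14=6  15^15=21  15^16=16  15^17=10
  15^18=12  15^19=19  15^20=9
So 15^20 ≡ 9 (mod 23), giving n = 20.

20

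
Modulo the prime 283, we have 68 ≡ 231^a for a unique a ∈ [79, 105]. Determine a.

85

Compute 231^79 mod 283 = 171, then multiply by 231 repeatedly:
  231^79=171  231^80=164  231^81=245  231^82=278  231^83=260
  231^84=64  231^85=68
Found 68 at exponent 85.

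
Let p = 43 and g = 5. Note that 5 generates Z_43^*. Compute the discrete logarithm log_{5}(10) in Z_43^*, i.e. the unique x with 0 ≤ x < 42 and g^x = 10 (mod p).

34

Baby-step giant-step with m = ceil(sqrt(42)) = 7.
Baby table (5^j mod 43 for j=0..6):
  0:1  1:5  2:25  3:39  4:23  5:29  6:16
Giant step factor: 5^(-7) ≡ 7 (mod 43).
Scan 10·7^i mod 43 for i = 0, 1, …:
  i=0: 10   i=1: 27   i=2: 17   i=3: 33
  i=4: 16
Match at i=4, j=6: x = 4·7 + 6 = 34.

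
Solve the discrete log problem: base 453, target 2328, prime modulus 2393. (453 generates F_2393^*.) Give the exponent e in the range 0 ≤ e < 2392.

237

Baby-step giant-step with m = ceil(sqrt(2392)) = 49.
Baby table (453^j mod 2393 for j=0..48):
  0:1  1:453  2:1804  3:1199  4:2329  5:2117  6:1801  7:2233
  8:1703  9:913  10:1993  11:668  12:1086  13:1393  14:1670  15:322
  16:2286  17:1782  18:805  19:929  20:2062  21:816  22:1126  23:369
  24:2040  25:422  26:2119  27:314  28:1055  29:1708  30:785  31:1441
  32:1877  33:766  34:13  35:1103  36:1915  37:1229  38:1561  39:1198
  40:1876  41:313  42:602  43:2297  44:1979  45:1505  46:2153  47:1358
  48:173
Giant step factor: 453^(-49) ≡ 1025 (mod 2393).
Scan 2328·1025^i mod 2393 for i = 0, 1, …:
  i=0: 2328   i=1: 379   i=2: 809   i=3: 1247
  i=4: 313
Match at i=4, j=41: e = 4·49 + 41 = 237.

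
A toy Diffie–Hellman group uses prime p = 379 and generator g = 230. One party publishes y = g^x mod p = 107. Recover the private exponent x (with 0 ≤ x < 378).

98

Baby-step giant-step with m = ceil(sqrt(378)) = 20.
Baby table (230^j mod 379 for j=0..19):
  0:1  1:230  2:219  3:342  4:207  5:235  6:232  7:300
  8:22  9:133  10:270  11:323  12:6  13:243  14:177  15:157
  16:105  17:273  18:255  19:284
Giant step factor: 230^(-20) ≡ 290 (mod 379).
Scan 107·290^i mod 379 for i = 0, 1, …:
  i=0: 107   i=1: 331   i=2: 103   i=3: 308
  i=4: 255
Match at i=4, j=18: x = 4·20 + 18 = 98.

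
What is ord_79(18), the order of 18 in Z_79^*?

The order of 18 must divide p − 1 = 78 = 2 · 3 · 13.
Divisors: 1, 2, 3, 6, 13, 26, 39, 78.
Check each in increasing order: 18^1 ≡ 18;  18^2 ≡ 8;  18^3 ≡ 65;  18^6 ≡ 38;  18^13 ≡ 1.
Smallest exponent giving 1 is 13.

13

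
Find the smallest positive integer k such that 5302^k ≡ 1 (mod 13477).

The order of 5302 must divide p − 1 = 13476 = 2^2 · 3 · 1123.
Divisors: 1, 2, 3, 4, 6, 12, 1123, 2246, 3369, 4492, 6738, 13476.
Check each in increasing order: 5302^1 ≡ 5302;  5302^2 ≡ 11659;  5302^3 ≡ 10496;  5302^4 ≡ 3259;  5302^6 ≡ 5018;  5302^12 ≡ 5288;  5302^1123 ≡ 12763;  5302^2246 ≡ 11147;  5302^3369 ≡ 5949;  5302^4492 ≡ 11146;  5302^6738 ≡ 13476;  5302^13476 ≡ 1.
Smallest exponent giving 1 is 13476.

13476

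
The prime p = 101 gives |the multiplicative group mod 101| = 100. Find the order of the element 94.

100

The order of 94 must divide p − 1 = 100 = 2^2 · 5^2.
Divisors: 1, 2, 4, 5, 10, 20, 25, 50, 100.
Check each in increasing order: 94^1 ≡ 94;  94^2 ≡ 49;  94^4 ≡ 78;  94^5 ≡ 60;  94^10 ≡ 65;  94^20 ≡ 84;  94^25 ≡ 91;  94^50 ≡ 100;  94^100 ≡ 1.
Smallest exponent giving 1 is 100.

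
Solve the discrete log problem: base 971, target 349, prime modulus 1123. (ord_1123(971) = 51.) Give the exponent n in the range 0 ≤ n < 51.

4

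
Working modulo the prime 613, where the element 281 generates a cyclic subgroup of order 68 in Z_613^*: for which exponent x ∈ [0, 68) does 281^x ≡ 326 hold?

Baby-step giant-step with m = ceil(sqrt(68)) = 9.
Baby table (281^j mod 613 for j=0..8):
  0:1  1:281  2:497  3:506  4:583  5:152  6:415  7:145
  8:287
Giant step factor: 281^(-9) ≡ 376 (mod 613).
Scan 326·376^i mod 613 for i = 0, 1, …:
  i=0: 326   i=1: 589   i=2: 171   i=3: 544
  i=4: 415
Match at i=4, j=6: x = 4·9 + 6 = 42.

42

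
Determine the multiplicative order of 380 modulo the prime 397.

132

The order of 380 must divide p − 1 = 396 = 2^2 · 3^2 · 11.
Divisors: 1, 2, 3, 4, 6, 9, 11, 12, 18, 22, 33, 36, 44, 66, 99, 132, 198, 396.
Check each in increasing order: 380^1 ≡ 380;  380^2 ≡ 289;  380^3 ≡ 248;  380^4 ≡ 151;  380^6 ≡ 366;  380^9 ≡ 252;  380^11 ≡ 177;  380^12 ≡ 167;  380^18 ≡ 381;  380^22 ≡ 363;  380^33 ≡ 334;  380^36 ≡ 256;  380^44 ≡ 362;  380^66 ≡ 396;  380^99 ≡ 63;  380^132 ≡ 1.
Smallest exponent giving 1 is 132.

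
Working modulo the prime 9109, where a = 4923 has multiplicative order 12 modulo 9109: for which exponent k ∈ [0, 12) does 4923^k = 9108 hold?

6

Successive powers of 4923 modulo 9109:
  4923^0=1  4923^1=4923  4923^2=5989  4923^3=7123  4923^4=5988  4923^5=2200
  4923^6=9108
So 4923^6 ≡ 9108 (mod 9109), giving k = 6.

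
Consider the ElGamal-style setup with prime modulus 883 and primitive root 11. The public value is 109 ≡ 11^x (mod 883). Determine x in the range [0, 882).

301

Baby-step giant-step with m = ceil(sqrt(882)) = 30.
Baby table (11^j mod 883 for j=0..29):
  0:1  1:11  2:121  3:448  4:513  5:345  6:263  7:244
  8:35  9:385  10:703  11:669  12:295  13:596  14:375  15:593
  16:342  17:230  18:764  19:457  20:612  21:551  22:763  23:446
  24:491  25:103  26:250  27:101  28:228  29:742
Giant step factor: 11^(-30) ≡ 115 (mod 883).
Scan 109·115^i mod 883 for i = 0, 1, …:
  i=0: 109   i=1: 173   i=2: 469   i=3: 72
  i=4: 333   i=5: 326   i=6: 404   i=7: 544
  i=8: 750   i=9: 599   i=10: 11
Match at i=10, j=1: x = 10·30 + 1 = 301.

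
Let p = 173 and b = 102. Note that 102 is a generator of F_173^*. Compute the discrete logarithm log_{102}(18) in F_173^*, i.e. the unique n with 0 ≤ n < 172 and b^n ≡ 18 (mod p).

147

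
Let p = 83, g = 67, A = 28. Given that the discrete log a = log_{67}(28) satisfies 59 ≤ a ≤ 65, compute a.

Compute 67^59 mod 83 = 80, then multiply by 67 repeatedly:
  67^59=80  67^60=48  67^61=62  67^62=4  67^63=19
  67^64=28
Found 28 at exponent 64.

64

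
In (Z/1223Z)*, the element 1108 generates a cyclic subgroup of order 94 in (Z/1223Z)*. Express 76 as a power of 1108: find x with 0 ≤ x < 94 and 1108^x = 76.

75

Baby-step giant-step with m = ceil(sqrt(94)) = 10.
Baby table (1108^j mod 1223 for j=0..9):
  0:1  1:1108  2:995  3:537  4:618  5:1087  6:964  7:433
  8:348  9:339
Giant step factor: 1108^(-10) ≡ 81 (mod 1223).
Scan 76·81^i mod 1223 for i = 0, 1, …:
  i=0: 76   i=1: 41   i=2: 875   i=3: 1164
  i=4: 113   i=5: 592   i=6: 255   i=7: 1087
Match at i=7, j=5: x = 7·10 + 5 = 75.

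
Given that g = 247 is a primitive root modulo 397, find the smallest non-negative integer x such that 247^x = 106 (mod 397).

Baby-step giant-step with m = ceil(sqrt(396)) = 20.
Baby table (247^j mod 397 for j=0..19):
  0:1  1:247  2:268  3:294  4:364  5:186  6:287  7:223
  8:295  9:214  10:57  11:184  12:190  13:84  14:104  15:280
  16:82  17:7  18:141  19:288
Giant step factor: 247^(-20) ≡ 310 (mod 397).
Scan 106·310^i mod 397 for i = 0, 1, …:
  i=0: 106   i=1: 306   i=2: 374   i=3: 16
  i=4: 196   i=5: 19   i=6: 332   i=7: 97
  i=8: 295
Match at i=8, j=8: x = 8·20 + 8 = 168.

168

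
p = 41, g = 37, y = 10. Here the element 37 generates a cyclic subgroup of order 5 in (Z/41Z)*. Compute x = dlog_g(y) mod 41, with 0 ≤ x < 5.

Successive powers of 37 modulo 41:
  37^0=1  37^1=37  37^2=16  37^3=18  37^4=10
So 37^4 ≡ 10 (mod 41), giving x = 4.

4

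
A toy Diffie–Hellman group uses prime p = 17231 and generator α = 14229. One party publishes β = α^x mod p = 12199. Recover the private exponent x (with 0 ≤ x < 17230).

Baby-step giant-step with m = ceil(sqrt(17230)) = 132.
Baby table (14229^j mod 17231 for j=0..131):
  0:1  1:14229  2:191  3:12472  4:2019  5:4274  6:6547  7:6477
  8:9845  9:13706  10:2216  11:15965  12:9712  13:16659  14:11275  15:11365
  16:16881  17:16840  18:2074  19:11474  20:17052  21:3197  22:273  23:7542
  24:450  25:10349  26:17026  27:12325  28:12538  29:10659  30:16880  31:2611
  32:1883  33:16233  34:15033  35:16154  36:10957  37:1065  38:7836  39:13874
  40:14810  41:13591  42:2826  43:11231  44:5605  45:8477  46:2233  47:16624
  48:12959  49:4680  50:11136  51:15099  52:7563  53:6332  54:14360  55:3242
  56:3031  57:16137  58:10298  59:15049  60:2584  61:14013  62:11076  63:5678
  64:13334  65:16176  66:13837  67:5267  68:6524  69:6599  70:5452  71:2546
  72:7472  73:3818  74:14210  75:5536  76:8843  77:6285  78:375  79:11496
  80:2701  81:7399  82:16192  83:267  84:8323  85:16535  86:4441  87:4912
  88:3912  89:7718  90:6259  91:9503  92:6530  93:5818  94:6598  95:8454
  96:2355  97:12231  98:1799  99:9936  100:16220  101:2366  102:13671  103:3900
  104:9280  105:3967  106:14918  107:16764  108:6223  109:14189  110:16885  111:4832
  112:2838  113:9669  114:7897  115:3062  116:9230  117:16219  118:5368  119:13480
  120:8659  121:7261  122:16924  123:8371  124:10287  125:13609  126:483  127:14669
  128:6098  129:10357  130:10241  131:13853
Giant step factor: 14229^(-132) ≡ 4356 (mod 17231).
Scan 12199·4356^i mod 17231 for i = 0, 1, …:
  i=0: 12199   i=1: 15671   i=2: 10885   i=3: 12579
  i=4: 16775   i=5: 12460   i=6: 15341   i=7: 3578
  i=8: 8944   i=9: 773     …   i=61: 16330
  i=62: 3912
Match at i=62, j=88: x = 62·132 + 88 = 8272.

8272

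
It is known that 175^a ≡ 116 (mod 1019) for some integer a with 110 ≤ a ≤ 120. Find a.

112

Compute 175^110 mod 1019 = 947, then multiply by 175 repeatedly:
  175^110=947  175^111=647  175^112=116
Found 116 at exponent 112.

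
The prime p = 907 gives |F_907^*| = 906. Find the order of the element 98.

906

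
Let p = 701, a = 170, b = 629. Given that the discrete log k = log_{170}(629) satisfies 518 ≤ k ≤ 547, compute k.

539

Compute 170^518 mod 701 = 245, then multiply by 170 repeatedly:
  170^518=245  170^519=291  170^520=400  170^521=3  170^522=510
  170^523=477  170^524=475  170^525=135  170^526=518  170^527=435
  170^528=345  170^529=467  170^530=177  170^531=648  170^532=103
  170^533=686  170^534=254  170^535=419  170^536=429  170^537=26
  170^538=214  170^539=629
Found 629 at exponent 539.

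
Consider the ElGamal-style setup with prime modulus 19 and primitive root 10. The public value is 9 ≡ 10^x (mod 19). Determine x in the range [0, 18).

10

Successive powers of 10 modulo 19:
  10^0=1  10^1=10  10^2=5  10^3=12  10^4=6  10^5=3
  10^6=11  10^7=15  10^8=17  10^9=18  10^10=9
So 10^10 ≡ 9 (mod 19), giving x = 10.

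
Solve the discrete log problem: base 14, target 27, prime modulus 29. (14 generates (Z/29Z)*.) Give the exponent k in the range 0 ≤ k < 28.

27

Successive powers of 14 modulo 29:
  14^0=1  14^1=14  14^2=22  14^3=18  14^4=20  14^5=19
  14^6=5  14^7=12  14^8=23  14^9=3  14^10=13  14^11=8
  14^12=25  14^13=2  14^14=28  14^15=15  14^16=7  14^17=11
  14^18=9  14^19=10  14^20=24  14^21=17  14^22=6  14^23=26
  14^24=16  14^25=21  14^26=4  14^27=27
So 14^27 ≡ 27 (mod 29), giving k = 27.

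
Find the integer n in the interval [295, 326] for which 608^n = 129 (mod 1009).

297

Compute 608^295 mod 1009 = 843, then multiply by 608 repeatedly:
  608^295=843  608^296=981  608^297=129
Found 129 at exponent 297.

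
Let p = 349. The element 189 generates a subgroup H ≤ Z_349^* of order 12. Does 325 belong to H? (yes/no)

⟨189⟩ has order 12; its elements mod 349 are {1, 24, 122, 123, 136, 160, 189, 213, 226, 227, 325, 348}.
325 is in this set.

yes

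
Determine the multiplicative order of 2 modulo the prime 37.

36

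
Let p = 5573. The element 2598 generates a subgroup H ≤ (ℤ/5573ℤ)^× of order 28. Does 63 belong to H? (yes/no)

no

63 ∈ ⟨2598⟩ iff 63^28 ≡ 1 (mod 5573), since |⟨2598⟩| = 28.
63^28 mod 5573 = 3583.
Since 3583 ≠ 1, 63 does not lie in the subgroup.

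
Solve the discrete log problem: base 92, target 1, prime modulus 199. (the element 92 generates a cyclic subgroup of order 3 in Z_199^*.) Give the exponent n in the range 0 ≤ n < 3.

0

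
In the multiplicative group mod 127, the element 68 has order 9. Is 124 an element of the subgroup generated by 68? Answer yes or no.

no

124 ∈ ⟨68⟩ iff 124^9 ≡ 1 (mod 127), since |⟨68⟩| = 9.
124^9 mod 127 = 2.
Since 2 ≠ 1, 124 does not lie in the subgroup.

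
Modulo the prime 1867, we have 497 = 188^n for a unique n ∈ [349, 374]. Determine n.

Compute 188^349 mod 1867 = 113, then multiply by 188 repeatedly:
  188^349=113  188^350=707  188^351=359  188^352=280  188^353=364
  188^354=1220  188^355=1586  188^356=1315  188^357=776  188^358=262
  188^359=714  188^360=1675  188^361=1244  188^362=497
Found 497 at exponent 362.

362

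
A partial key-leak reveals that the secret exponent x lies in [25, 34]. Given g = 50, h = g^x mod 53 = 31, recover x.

31

Compute 50^25 mod 53 = 18, then multiply by 50 repeatedly:
  50^25=18  50^26=52  50^27=3  50^28=44  50^29=27
  50^30=25  50^31=31
Found 31 at exponent 31.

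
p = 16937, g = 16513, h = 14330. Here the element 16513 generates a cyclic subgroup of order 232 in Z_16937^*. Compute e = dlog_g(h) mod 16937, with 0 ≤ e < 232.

Baby-step giant-step with m = ceil(sqrt(232)) = 16.
Baby table (16513^j mod 16937 for j=0..15):
  0:1  1:16513  2:10406  3:8413  4:6595  5:15262  6:15783  7:15060
  8:16746  9:13236  10:11020  11:2132  12:10630  13:15059  14:233  15:2830
Giant step factor: 16513^(-16) ≡ 10960 (mod 16937).
Scan 14330·10960^i mod 16937 for i = 0, 1, …:
  i=0: 14330   i=1: 16936   i=2: 5977   i=3: 12541
  i=4: 5605   i=5: 301   i=6: 13182   i=7: 2110
  i=8: 6595
Match at i=8, j=4: e = 8·16 + 4 = 132.

132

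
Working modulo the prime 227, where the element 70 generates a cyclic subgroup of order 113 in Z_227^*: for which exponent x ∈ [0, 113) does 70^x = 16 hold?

Successive powers of 70 modulo 227:
  70^0=1  70^1=70  70^2=133  70^3=3  70^4=210  70^5=172
  70^6=9  70^7=176  70^8=62  70^9=27  70^10=74  70^11=186
  70^12=81  70^13=222  70^14=104  70^15=16
So 70^15 ≡ 16 (mod 227), giving x = 15.

15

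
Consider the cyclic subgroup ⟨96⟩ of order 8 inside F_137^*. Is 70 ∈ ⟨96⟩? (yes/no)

no

⟨96⟩ has order 8; its elements mod 137 are {1, 10, 37, 41, 96, 100, 127, 136}.
70 is not in this set.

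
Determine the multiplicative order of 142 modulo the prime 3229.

1614

The order of 142 must divide p − 1 = 3228 = 2^2 · 3 · 269.
Divisors: 1, 2, 3, 4, 6, 12, 269, 538, 807, 1076, 1614, 3228.
Check each in increasing order: 142^1 ≡ 142;  142^2 ≡ 790;  142^3 ≡ 2394;  142^4 ≡ 903;  142^6 ≡ 2990;  142^12 ≡ 2228;  142^269 ≡ 915;  142^538 ≡ 914;  142^807 ≡ 3228;  142^1076 ≡ 2314;  142^1614 ≡ 1.
Smallest exponent giving 1 is 1614.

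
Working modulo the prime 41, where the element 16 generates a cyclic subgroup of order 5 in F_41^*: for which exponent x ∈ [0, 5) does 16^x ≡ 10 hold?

2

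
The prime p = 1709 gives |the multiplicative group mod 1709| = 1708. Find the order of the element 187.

427

The order of 187 must divide p − 1 = 1708 = 2^2 · 7 · 61.
Divisors: 1, 2, 4, 7, 14, 28, 61, 122, 244, 427, 854, 1708.
Check each in increasing order: 187^1 ≡ 187;  187^2 ≡ 789;  187^4 ≡ 445;  187^7 ≡ 273;  187^14 ≡ 1042;  187^28 ≡ 549;  187^61 ≡ 168;  187^122 ≡ 880;  187^244 ≡ 223;  187^427 ≡ 1.
Smallest exponent giving 1 is 427.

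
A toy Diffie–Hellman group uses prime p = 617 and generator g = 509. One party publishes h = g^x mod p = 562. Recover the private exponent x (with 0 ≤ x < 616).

17

Baby-step giant-step with m = ceil(sqrt(616)) = 25.
Baby table (509^j mod 617 for j=0..24):
  0:1  1:509  2:558  3:202  4:396  5:422  6:82  7:399
  8:98  9:522  10:388  11:52  12:554  13:17  14:15  15:231
  16:349  17:562  18:387  19:160  20:613  21:432  22:236  23:426
  24:267
Giant step factor: 509^(-25) ≡ 53 (mod 617).
Scan 562·53^i mod 617 for i = 0, 1, …:
  i=0: 562
Match at i=0, j=17: x = 0·25 + 17 = 17.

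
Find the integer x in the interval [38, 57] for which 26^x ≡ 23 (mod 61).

Compute 26^38 mod 61 = 46, then multiply by 26 repeatedly:
  26^38=46  26^39=37  26^40=47  26^41=2  26^42=52
  26^43=10  26^44=16  26^45=50  26^46=19  26^47=6
  26^48=34  26^49=30  26^50=48  26^51=28  26^52=57
  26^53=18  26^54=41  26^55=29  26^56=22  26^57=23
Found 23 at exponent 57.

57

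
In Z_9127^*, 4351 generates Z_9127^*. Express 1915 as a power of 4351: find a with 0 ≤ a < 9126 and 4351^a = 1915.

Baby-step giant-step with m = ceil(sqrt(9126)) = 96.
Baby table (4351^j mod 9127 for j=0..95):
  0:1  1:4351  2:1803  3:4760  4:1597  5:2900  6:4386  7:8056
  8:3976  9:3911  10:4033  11:5489  12:6407  13:2999  14:6166  15:4013
  16:612  17:6855  18:8196  19:1607  20:775  21:4162  22:894  23:1692
  24:5530  25:2258  26:3906  27:532  28:5601  29:861  30:4141  31:793
  32:337  33:5967  34:5229  35:6895  36:8823  37:711  38:8635  39:4153
  40:7370  41:3719  42:8325  43:6139  44:5187  45:6693  46:6113  47:1585
  48:5450  49:1004  50:5698  51:3066  52:5619  53:6163  54:87  55:4330
  56:1702  57:3405  58:2034  59:5871  60:7375  61:7220  62:8213  63:2558
  64:4045  65:2939  66:662  67:5357  68:7076  69:2305  70:7609  71:3130
  72:1146  73:2904  74:3536  75:6141  76:4762  77:1172  78:6506  79:4779
  80:2123  81:649  82:3556  83:1891  84:4314  85:5102  86:1938  87:8017
  88:7700  89:6610  90:933  91:7095  92:2831  93:5358  94:2300  95:4108
Giant step factor: 4351^(-96) ≡ 1478 (mod 9127).
Scan 1915·1478^i mod 9127 for i = 0, 1, …:
  i=0: 1915   i=1: 1000   i=2: 8553   i=3: 439
  i=4: 825   i=5: 5459   i=6: 134   i=7: 6385
  i=8: 8839   i=9: 3305     …   i=21: 3827
  i=22: 6693
Match at i=22, j=45: a = 22·96 + 45 = 2157.

2157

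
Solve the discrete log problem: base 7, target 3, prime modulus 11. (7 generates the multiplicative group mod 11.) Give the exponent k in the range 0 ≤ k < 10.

4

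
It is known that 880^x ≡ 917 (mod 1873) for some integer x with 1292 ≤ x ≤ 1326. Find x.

1296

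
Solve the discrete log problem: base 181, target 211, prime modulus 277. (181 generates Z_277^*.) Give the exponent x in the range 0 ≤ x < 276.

252

Baby-step giant-step with m = ceil(sqrt(276)) = 17.
Baby table (181^j mod 277 for j=0..16):
  0:1  1:181  2:75  3:2  4:85  5:150  6:4  7:170
  8:23  9:8  10:63  11:46  12:16  13:126  14:92  15:32
  16:252
Giant step factor: 181^(-17) ≡ 137 (mod 277).
Scan 211·137^i mod 277 for i = 0, 1, …:
  i=0: 211   i=1: 99   i=2: 267   i=3: 15
  i=4: 116   i=5: 103   i=6: 261   i=7: 24
  i=8: 241   i=9: 54     …   i=13: 31
  i=14: 92
Match at i=14, j=14: x = 14·17 + 14 = 252.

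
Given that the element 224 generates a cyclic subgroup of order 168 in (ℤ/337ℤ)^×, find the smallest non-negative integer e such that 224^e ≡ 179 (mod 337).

68

Baby-step giant-step with m = ceil(sqrt(168)) = 13.
Baby table (224^j mod 337 for j=0..12):
  0:1  1:224  2:300  3:137  4:21  5:323  6:234  7:181
  8:104  9:43  10:196  11:94  12:162
Giant step factor: 224^(-13) ≡ 78 (mod 337).
Scan 179·78^i mod 337 for i = 0, 1, …:
  i=0: 179   i=1: 145   i=2: 189   i=3: 251
  i=4: 32   i=5: 137
Match at i=5, j=3: e = 5·13 + 3 = 68.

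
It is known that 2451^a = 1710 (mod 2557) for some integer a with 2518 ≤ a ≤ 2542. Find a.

2520

Compute 2451^2518 mod 2557 = 230, then multiply by 2451 repeatedly:
  2451^2518=230  2451^2519=1190  2451^2520=1710
Found 1710 at exponent 2520.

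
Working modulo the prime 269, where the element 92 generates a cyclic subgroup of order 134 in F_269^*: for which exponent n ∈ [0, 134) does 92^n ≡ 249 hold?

Successive powers of 92 modulo 269:
  92^0=1  92^1=92  92^2=125  92^3=202  92^4=23  92^5=233
  92^6=185  92^7=73  92^8=260  92^9=248  92^10=220  92^11=65
  92^12=62  92^13=55  92^14=218  92^15=150  92^16=81  92^17=189
  92^18=172  92^19=222  92^20=249
So 92^20 ≡ 249 (mod 269), giving n = 20.

20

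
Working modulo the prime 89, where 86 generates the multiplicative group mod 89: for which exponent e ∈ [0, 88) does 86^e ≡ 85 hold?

Baby-step giant-step with m = ceil(sqrt(88)) = 10.
Baby table (86^j mod 89 for j=0..9):
  0:1  1:86  2:9  3:62  4:81  5:24  6:17  7:38
  8:64  9:75
Giant step factor: 86^(-10) ≡ 53 (mod 89).
Scan 85·53^i mod 89 for i = 0, 1, …:
  i=0: 85   i=1: 55   i=2: 67   i=3: 80
  i=4: 57   i=5: 84   i=6: 2   i=7: 17
Match at i=7, j=6: e = 7·10 + 6 = 76.

76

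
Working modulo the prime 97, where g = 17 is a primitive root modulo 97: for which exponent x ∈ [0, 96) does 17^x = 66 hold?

Successive powers of 17 modulo 97:
  17^0=1  17^1=17  17^2=95  17^3=63  17^4=4  17^5=68
  17^6=89  17^7=58  17^8=16  17^9=78  17^10=65  17^11=38
  17^12=64  17^13=21  17^14=66
So 17^14 ≡ 66 (mod 97), giving x = 14.

14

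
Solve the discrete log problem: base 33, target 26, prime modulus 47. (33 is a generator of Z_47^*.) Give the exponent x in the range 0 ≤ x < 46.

Baby-step giant-step with m = ceil(sqrt(46)) = 7.
Baby table (33^j mod 47 for j=0..6):
  0:1  1:33  2:8  3:29  4:17  5:44  6:42
Giant step factor: 33^(-7) ≡ 45 (mod 47).
Scan 26·45^i mod 47 for i = 0, 1, …:
  i=0: 26   i=1: 42
Match at i=1, j=6: x = 1·7 + 6 = 13.

13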